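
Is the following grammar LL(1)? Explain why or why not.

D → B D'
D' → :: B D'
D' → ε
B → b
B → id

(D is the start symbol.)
Yes, the grammar is LL(1).

Relevant sets:
  FOLLOW(D') = { $ }

For D':
  PREDICT(D' → :: B D') = { '::' }
  PREDICT(D' → ε) = { $ }
For B:
  PREDICT(B → b) = { 'b' }
  PREDICT(B → id) = { 'id' }
D has a single production, so nothing to check there.

All predict sets are disjoint. The grammar IS LL(1).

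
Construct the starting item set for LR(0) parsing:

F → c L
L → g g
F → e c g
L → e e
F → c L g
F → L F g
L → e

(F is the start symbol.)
{ [F → . L F g], [F → . c L g], [F → . c L], [F → . e c g], [F' → . F], [L → . e e], [L → . e], [L → . g g] }

First, augment the grammar with F' → F
I₀ = CLOSURE({ [F' → . F] }):
  [F' → . F] has the dot before F: add [F → . c L], [F → . e c g], [F → . c L g], [F → . L F g]
  [F → . L F g] has the dot before L: add [L → . g g], [L → . e e], [L → . e]
No further items can be added.

I₀ = { [F → . L F g], [F → . c L g], [F → . c L], [F → . e c g], [F' → . F], [L → . e e], [L → . e], [L → . g g] }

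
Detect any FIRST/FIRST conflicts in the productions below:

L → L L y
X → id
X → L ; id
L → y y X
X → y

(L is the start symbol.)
Yes. L → L L y / L → y y X on { 'y' }; X → L ';' id / X → y on { 'y' }

A FIRST/FIRST conflict occurs when two productions N → α and N → β for the same non-terminal have FIRST(α) ∩ FIRST(β) ≠ ∅ (with ε ∈ FIRST of a nullable right-hand side, so two nullable alternatives also conflict).

FIRST sets of the non-terminals at (or reachable through a nullable prefix from) the front of some alternative:
  FIRST(L) = { 'y' }

Productions for L:
  L → L L y: FIRST = { 'y' }
  L → y y X: FIRST = { 'y' }
Productions for X:
  X → id: FIRST = { 'id' }
  X → L ; id: FIRST = { 'y' }
  X → y: FIRST = { 'y' }

Conflict for L: L → L L y and L → y y X
  Overlap: { 'y' }
Conflict for X: X → L ; id and X → y
  Overlap: { 'y' }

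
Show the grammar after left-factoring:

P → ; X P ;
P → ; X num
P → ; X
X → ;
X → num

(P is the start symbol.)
Left-factoring transforms A → αβ₁ | αβ₂ into A → αA' and A' → β₁ | β₂
(α is the longest common prefix among the alternatives). Repeat until
no nonterminal has two alternatives with a common prefix.

Round 1: P has alternatives sharing prefix '; X'. Introduce P': P → ; X P'
  Add: P' → P ;
  Add: P' → num
  Add: P' → ε

No remaining common prefixes — done.

Resulting grammar:
P → ; X P'
P' → P ;
P' → num
P' → ε
X → ;
X → num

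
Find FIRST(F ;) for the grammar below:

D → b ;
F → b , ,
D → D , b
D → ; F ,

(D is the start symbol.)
FIRST sets of the non-terminals involved (from the grammar, by fixed-point iteration):
  FIRST(F) = { 'b' }

To compute FIRST(F ;), process the symbols left to right:
Symbol F is a non-terminal. Add FIRST(F) \ {ε} = { 'b' }
F is not nullable (ε ∉ FIRST(F)), so stop here.
FIRST(F ;) = { 'b' }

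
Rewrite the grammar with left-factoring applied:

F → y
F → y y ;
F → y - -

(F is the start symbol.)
Left-factoring transforms A → αβ₁ | αβ₂ into A → αA' and A' → β₁ | β₂
(α is the longest common prefix among the alternatives). Repeat until
no nonterminal has two alternatives with a common prefix.

Round 1: F has alternatives sharing prefix 'y'. Introduce F': F → y F'
  Add: F' → ε
  Add: F' → y ;
  Add: F' → - -

No remaining common prefixes — done.

Resulting grammar:
F → y F'
F' → ε
F' → y ;
F' → - -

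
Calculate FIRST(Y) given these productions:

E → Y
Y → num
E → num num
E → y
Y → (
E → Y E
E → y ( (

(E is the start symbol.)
To compute FIRST(Y), examine every production with Y on the left-hand side, reading each right-hand side left to right until a non-nullable symbol is reached.

From Y → num:
  - num is a terminal: add 'num' and stop
From Y → (:
  - '(' is a terminal: add '(' and stop

Collecting: FIRST(Y) = { '(', 'num' }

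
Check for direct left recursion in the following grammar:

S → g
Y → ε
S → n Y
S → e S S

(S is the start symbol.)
S → g: starts with g
Y → ε: starts with ε
S → n Y: starts with n
S → e S S: starts with e

No direct left recursion found.

Answer: No direct left recursion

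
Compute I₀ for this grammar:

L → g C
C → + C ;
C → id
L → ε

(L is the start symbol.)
{ [L → . g C], [L → .], [L' → . L] }

First, augment the grammar with L' → L
I₀ = CLOSURE({ [L' → . L] }):
  [L' → . L] has the dot before L: add [L → . g C], [L → .]
No further items can be added.

I₀ = { [L → . g C], [L → .], [L' → . L] }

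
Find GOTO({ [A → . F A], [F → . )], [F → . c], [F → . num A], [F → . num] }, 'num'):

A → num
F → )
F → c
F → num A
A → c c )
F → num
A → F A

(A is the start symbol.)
{ [A → . F A], [A → . c c )], [A → . num], [F → . )], [F → . c], [F → . num A], [F → . num], [F → num . A], [F → num .] }

GOTO(I, 'num') = CLOSURE({ [A → αX.β] : [A → α.Xβ] ∈ I, X = 'num' })

Items with dot before 'num', with the dot advanced:
  [F → . num] → [F → num .]
  [F → . num A] → [F → num . A]
Closure of the advanced items:
  [F → num . A] has the dot before A: add [A → . num], [A → . c c )], [A → . F A]
  [A → . F A] has the dot before F: add [F → . )], [F → . c], [F → . num A], [F → . num]

GOTO = { [A → . F A], [A → . c c )], [A → . num], [F → . )], [F → . c], [F → . num A], [F → . num], [F → num . A], [F → num .] }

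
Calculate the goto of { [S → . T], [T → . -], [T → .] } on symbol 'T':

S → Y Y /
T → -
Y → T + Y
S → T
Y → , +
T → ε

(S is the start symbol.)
GOTO(I, 'T') = CLOSURE({ [A → αX.β] : [A → α.Xβ] ∈ I, X = 'T' })

Items with dot before 'T', with the dot advanced:
  [S → . T] → [S → T .]
Closure adds nothing (no advanced item has the dot before a non-terminal).

GOTO = { [S → T .] }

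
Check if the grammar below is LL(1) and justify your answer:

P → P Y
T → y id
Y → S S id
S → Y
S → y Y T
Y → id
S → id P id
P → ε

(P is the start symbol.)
Relevant sets:
  FIRST(P) = { 'id', 'y', ε }
  FIRST(Y) = { 'id', 'y' }
  FIRST(S) = { 'id', 'y' }
  FOLLOW(P) = { $, 'id', 'y' }

For P:
  PREDICT(P → P Y) = { 'id', 'y' }
  PREDICT(P → ε) = { $, 'id', 'y' }
For Y:
  PREDICT(Y → S S id) = { 'id', 'y' }
  PREDICT(Y → id) = { 'id' }
For S:
  PREDICT(S → Y) = { 'id', 'y' }
  PREDICT(S → y Y T) = { 'y' }
  PREDICT(S → id P id) = { 'id' }
T has a single production, so nothing to check there.

Conflict found: Predict set conflict for P: { 'id', 'y' }
The grammar is NOT LL(1).

Answer: No. Predict set conflict for P: { 'id', 'y' }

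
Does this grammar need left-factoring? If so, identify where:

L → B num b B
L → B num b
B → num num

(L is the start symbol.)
Left-factoring is needed when two productions for the same non-terminal
share a common prefix on the right-hand side.

Productions for L:
  L → B num b B
  L → B num b

Found common prefix 'B num b' in productions for L

Answer: Yes, L has productions with common prefix 'B num b'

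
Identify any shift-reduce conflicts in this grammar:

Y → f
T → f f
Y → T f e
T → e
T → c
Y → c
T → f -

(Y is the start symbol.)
Yes — I5: [Y → f .] vs [T → f . -]

A shift-reduce conflict occurs when an LR(0) state has both:
  - a complete (reduce) item [A → α .] (dot at the end), and
  - a shift item [B → β . c γ] (dot before a terminal).

Augment with Y' → Y and build the canonical LR(0) collection (I0 = CLOSURE({[Y' → . Y]}), then GOTO on every symbol after a dot until no new states appear). It has 10 states:
  I0: { [T → . c], [T → . e], [T → . f -], [T → . f f], [Y → . T f e], [Y → . c], [Y → . f], [Y' → . Y] }  — shift
  I1: { [Y → T . f e] }  — shift
  I2: { [Y' → Y .] }  — accept
  I3: { [T → c .], [Y → c .] }  — 2 reduces
  I4: { [T → e .] }  — reduce
  I5: { [T → f . -], [T → f . f], [Y → f .] }  — shift, reduce
  I6: { [T → f - .] }  — reduce
  I7: { [T → f f .] }  — reduce
  I8: { [Y → T f . e] }  — shift
  I9: { [Y → T f e .] }  — reduce

I5 contains reduce item [Y → f .] and shift items [T → f . -], [T → f . f] — shift-reduce conflict.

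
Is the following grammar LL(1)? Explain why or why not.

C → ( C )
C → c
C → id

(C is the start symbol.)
Yes, the grammar is LL(1).

For C:
  PREDICT(C → '(' C ')') = { '(' }
  PREDICT(C → c) = { 'c' }
  PREDICT(C → id) = { 'id' }

All predict sets are disjoint. The grammar IS LL(1).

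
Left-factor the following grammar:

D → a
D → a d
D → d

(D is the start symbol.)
D → a D'
D' → ε
D' → d
D → d

Left-factoring transforms A → αβ₁ | αβ₂ into A → αA' and A' → β₁ | β₂
(α is the longest common prefix among the alternatives). Repeat until
no nonterminal has two alternatives with a common prefix.

Round 1: D has alternatives sharing prefix 'a'. Introduce D': D → a D'
  Add: D' → ε
  Add: D' → d

No remaining common prefixes — done.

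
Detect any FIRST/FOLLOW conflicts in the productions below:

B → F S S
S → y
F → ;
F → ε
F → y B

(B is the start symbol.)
Yes. F → y B with FOLLOW(F) on { 'y' }

A FIRST/FOLLOW conflict occurs when a non-terminal N has a nullable alternative N → β (β ⇒* ε) and another alternative N → α with FIRST(α) ∩ FOLLOW(N) ≠ ∅: on such a lookahead the parser cannot decide between expanding α and letting N vanish via β.

Nullable non-terminals: F.

F: nullable alternative(s) F → ε; FOLLOW(F) = { 'y' }
  F → ;: FIRST \ {ε} = { ';' } — disjoint from FOLLOW(F)
  F → ε: FIRST \ {ε} = { } — this is the only nullable alternative, skip
  F → y B: FIRST \ {ε} = { 'y' } — overlaps FOLLOW(F) on { 'y' }: CONFLICT

B, S have no nullable alternative, so no FIRST/FOLLOW check is needed there.

So the grammar has 1 FIRST/FOLLOW conflict (marked CONFLICT above).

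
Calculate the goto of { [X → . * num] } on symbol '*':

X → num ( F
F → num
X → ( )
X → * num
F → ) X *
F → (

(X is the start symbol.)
{ [X → * . num] }

GOTO(I, '*') = CLOSURE({ [A → αX.β] : [A → α.Xβ] ∈ I, X = '*' })

Items with dot before '*', with the dot advanced:
  [X → . * num] → [X → * . num]
Closure adds nothing (no advanced item has the dot before a non-terminal).

GOTO = { [X → * . num] }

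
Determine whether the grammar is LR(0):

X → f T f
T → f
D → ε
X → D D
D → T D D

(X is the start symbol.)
No. Shift-reduce conflict between [D → .] and [T → . f]

A grammar is LR(0) if no state in the canonical LR(0) collection has:
  - both a shift item (dot before a terminal) and a complete item (shift-reduce conflict), or
  - two or more complete items (reduce-reduce conflict; the accept item [X' → X .] counts as a complete item here).

Augment with X' → X and build the canonical LR(0) collection (I0 = CLOSURE({[X' → . X]}), then GOTO on every symbol after a dot until no new states appear). It has 11 states:
  I0: { [D → . T D D], [D → .], [T → . f], [X → . D D], [X → . f T f], [X' → . X] }  — shift, reduce
  I1: { [D → . T D D], [D → .], [T → . f], [X → D . D] }  — shift, reduce
  I2: { [D → . T D D], [D → .], [D → T . D D], [T → . f] }  — shift, reduce
  I3: { [X' → X .] }  — accept
  I4: { [T → . f], [T → f .], [X → f . T f] }  — shift, reduce
  I5: { [X → f T . f] }  — shift
  I6: { [T → f .] }  — reduce
  I7: { [X → f T f .] }  — reduce
  I8: { [D → . T D D], [D → .], [D → T D . D], [T → . f] }  — shift, reduce
  I9: { [D → T D D .] }  — reduce
  I10: { [X → D D .] }  — reduce

Conflict in state I0:
  Shift-reduce conflict between [D → .] and [T → . f]
So the grammar is NOT LR(0).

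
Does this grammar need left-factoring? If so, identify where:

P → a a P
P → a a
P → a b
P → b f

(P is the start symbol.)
Yes, P has productions with common prefix 'a'

Left-factoring is needed when two productions for the same non-terminal
share a common prefix on the right-hand side.

Productions for P:
  P → a a P
  P → a a
  P → a b
  P → b f

Found common prefix 'a' in productions for P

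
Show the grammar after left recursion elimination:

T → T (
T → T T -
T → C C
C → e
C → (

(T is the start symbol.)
T → C C T'
T' → ( T'
T' → T - T'
T' → ε
C → e
C → (

T is directly left-recursive. The standard transformation for
  A → A α₁ | ... | A α_m | β₁ | ... | β_n
is
  A  → β₁ A' | ... | β_n A'
  A' → α₁ A' | ... | α_m A' | ε

T → C C becomes T → C C T'
T → T ( becomes T' → ( T'
T → T T - becomes T' → T - T'
Add T' → ε

Productions for other non-terminals are unchanged:
  C → e
  C → (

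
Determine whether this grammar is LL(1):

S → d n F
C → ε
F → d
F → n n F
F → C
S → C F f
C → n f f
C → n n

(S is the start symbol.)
A grammar is LL(1) if for each non-terminal N with multiple productions, the predict sets of those productions are pairwise disjoint, where PREDICT(N → α) = (FIRST(α) \ {ε}) ∪ (FOLLOW(N) if α ⇒* ε).

Relevant sets:
  FIRST(C) = { 'n', ε }
  FIRST(F) = { 'd', 'n', ε }
  FOLLOW(C) = { $, 'd', 'f', 'n' }
  FOLLOW(F) = { $, 'f' }

For S:
  PREDICT(S → d n F) = { 'd' }
  PREDICT(S → C F f) = { 'd', 'f', 'n' }
For C:
  PREDICT(C → ε) = { $, 'd', 'f', 'n' }
  PREDICT(C → n f f) = { 'n' }
  PREDICT(C → n n) = { 'n' }
For F:
  PREDICT(F → d) = { 'd' }
  PREDICT(F → n n F) = { 'n' }
  PREDICT(F → C) = { $, 'f', 'n' }

Conflict found: Predict set conflict for S: { 'd' }
The grammar is NOT LL(1).

Answer: No. Predict set conflict for S: { 'd' }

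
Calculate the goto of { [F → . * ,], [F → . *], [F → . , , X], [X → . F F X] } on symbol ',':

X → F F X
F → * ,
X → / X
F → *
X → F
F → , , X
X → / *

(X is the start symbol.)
GOTO(I, ',') = CLOSURE({ [A → αX.β] : [A → α.Xβ] ∈ I, X = ',' })

Items with dot before ',', with the dot advanced:
  [F → . , , X] → [F → , . , X]
Closure adds nothing (no advanced item has the dot before a non-terminal).

GOTO = { [F → , . , X] }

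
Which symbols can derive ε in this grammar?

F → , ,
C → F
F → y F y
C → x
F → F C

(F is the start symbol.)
None

There are no ε-productions, so no non-terminal can derive ε.
No non-terminals are nullable.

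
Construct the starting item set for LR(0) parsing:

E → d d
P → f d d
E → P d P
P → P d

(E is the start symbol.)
First, augment the grammar with E' → E
I₀ = CLOSURE({ [E' → . E] }):
  [E' → . E] has the dot before E: add [E → . d d], [E → . P d P]
  [E → . P d P] has the dot before P: add [P → . f d d], [P → . P d]
No further items can be added.

I₀ = { [E → . P d P], [E → . d d], [E' → . E], [P → . P d], [P → . f d d] }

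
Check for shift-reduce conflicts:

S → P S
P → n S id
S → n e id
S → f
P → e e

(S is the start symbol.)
A shift-reduce conflict occurs when an LR(0) state has both:
  - a complete (reduce) item [A → α .] (dot at the end), and
  - a shift item [B → β . c γ] (dot before a terminal).

Augment with S' → S and build the canonical LR(0) collection (I0 = CLOSURE({[S' → . S]}), then GOTO on every symbol after a dot until no new states appear). It has 12 states:
  I0: { [P → . e e], [P → . n S id], [S → . P S], [S → . f], [S → . n e id], [S' → . S] }  — shift
  I1: { [P → . e e], [P → . n S id], [S → . P S], [S → . f], [S → . n e id], [S → P . S] }  — shift
  I2: { [S' → S .] }  — accept
  I3: { [P → e . e] }  — shift
  I4: { [S → f .] }  — reduce
  I5: { [P → . e e], [P → . n S id], [P → n . S id], [S → . P S], [S → . f], [S → . n e id], [S → n . e id] }  — shift
  I6: { [P → n S . id] }  — shift
  I7: { [P → e . e], [S → n e . id] }  — shift
  I8: { [P → e e .] }  — reduce
  I9: { [S → n e id .] }  — reduce
  I10: { [P → n S id .] }  — reduce
  I11: { [S → P S .] }  — reduce

No state contains both a complete item and a shift item.

Answer: No shift-reduce conflicts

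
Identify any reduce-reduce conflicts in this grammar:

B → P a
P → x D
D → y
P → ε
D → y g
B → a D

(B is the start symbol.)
No reduce-reduce conflicts

A reduce-reduce conflict occurs when an LR(0) state has two complete items [A → α .] and [B → β .] — both call for a reduction, and with no lookahead the parser cannot choose between them.

Augment with B' → B and build the canonical LR(0) collection (I0 = CLOSURE({[B' → . B]}), then GOTO on every symbol after a dot until no new states appear). It has 10 states:
  I0: { [B → . P a], [B → . a D], [B' → . B], [P → . x D], [P → .] }  — shift, reduce
  I1: { [B' → B .] }  — accept
  I2: { [B → P . a] }  — shift
  I3: { [B → a . D], [D → . y g], [D → . y] }  — shift
  I4: { [D → . y g], [D → . y], [P → x . D] }  — shift
  I5: { [P → x D .] }  — reduce
  I6: { [D → y . g], [D → y .] }  — shift, reduce
  I7: { [D → y g .] }  — reduce
  I8: { [B → a D .] }  — reduce
  I9: { [B → P a .] }  — reduce

No state contains more than one complete item.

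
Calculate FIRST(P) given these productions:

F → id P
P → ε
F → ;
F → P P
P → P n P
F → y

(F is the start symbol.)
From P → ε:
  - ε-production, so ε ∈ FIRST(P)
From P → P n P:
  - P is the symbol being defined: contributes nothing new
    P is nullable, so continue to the next symbol
  - n is a terminal: add 'n' and stop

Collecting: FIRST(P) = { 'n', ε }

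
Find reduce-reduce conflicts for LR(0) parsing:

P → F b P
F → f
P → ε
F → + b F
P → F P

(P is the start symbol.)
No reduce-reduce conflicts

A reduce-reduce conflict occurs when an LR(0) state has two complete items [A → α .] and [B → β .] — both call for a reduction, and with no lookahead the parser cannot choose between them.

Augment with P' → P and build the canonical LR(0) collection (I0 = CLOSURE({[P' → . P]}), then GOTO on every symbol after a dot until no new states appear). It has 10 states:
  I0: { [F → . + b F], [F → . f], [P → . F P], [P → . F b P], [P → .], [P' → . P] }  — shift, reduce
  I1: { [F → + . b F] }  — shift
  I2: { [F → . + b F], [F → . f], [P → . F P], [P → . F b P], [P → .], [P → F . P], [P → F . b P] }  — shift, reduce
  I3: { [P' → P .] }  — accept
  I4: { [F → f .] }  — reduce
  I5: { [P → F P .] }  — reduce
  I6: { [F → . + b F], [F → . f], [P → . F P], [P → . F b P], [P → .], [P → F b . P] }  — shift, reduce
  I7: { [P → F b P .] }  — reduce
  I8: { [F → + b . F], [F → . + b F], [F → . f] }  — shift
  I9: { [F → + b F .] }  — reduce

No state contains more than one complete item.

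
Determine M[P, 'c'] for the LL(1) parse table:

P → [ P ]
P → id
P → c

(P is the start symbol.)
To find M[P, 'c'], we find productions for P where 'c' is in the predict set (PREDICT(N → α) = (FIRST(α) \ {ε}) ∪ (FOLLOW(N) if α ⇒* ε)).

P → [ P ]: PREDICT = { '[' }
P → id: PREDICT = { 'id' }
P → c: PREDICT = { 'c' }
  'c' is in predict set, so this production goes in M[P, 'c']

M[P, 'c'] = P → c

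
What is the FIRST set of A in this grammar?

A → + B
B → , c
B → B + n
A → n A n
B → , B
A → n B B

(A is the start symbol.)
From A → + B:
  - '+' is a terminal: add '+' and stop
From A → n A n:
  - n is a terminal: add 'n' and stop
From A → n B B:
  - n is a terminal: add 'n' and stop

Collecting: FIRST(A) = { '+', 'n' }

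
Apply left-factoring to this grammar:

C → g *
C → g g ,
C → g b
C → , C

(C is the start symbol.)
Left-factoring transforms A → αβ₁ | αβ₂ into A → αA' and A' → β₁ | β₂
(α is the longest common prefix among the alternatives). Repeat until
no nonterminal has two alternatives with a common prefix.

Round 1: C has alternatives sharing prefix 'g'. Introduce C': C → g C'
  Add: C' → *
  Add: C' → g ,
  Add: C' → b

No remaining common prefixes — done.

Resulting grammar:
C → g C'
C' → *
C' → g ,
C' → b
C → , C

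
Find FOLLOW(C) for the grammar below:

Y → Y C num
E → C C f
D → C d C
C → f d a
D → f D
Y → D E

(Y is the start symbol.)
To compute FOLLOW(C), find every occurrence of C on a right-hand side N → α C β: add FIRST(β) \ {ε}, and if β is empty or nullable also add FOLLOW(N). Iterate to a fixed point.

In Y → Y C num: C is followed by num, add FIRST(num) \ {ε} = { 'num' }
In E → C C f: C is followed by C f, add FIRST(C f) \ {ε} = { 'f' }
In E → C C f: C is followed by f, add FIRST(f) \ {ε} = { 'f' }
In D → C d C: C is followed by d C, add FIRST(d C) \ {ε} = { 'd' }
In D → C d C: C is at the end, add FOLLOW(D)

The FOLLOW sets referred to above (computed the same way, to a fixed point):
  FOLLOW(D) = { 'f' }

Taking the union: FOLLOW(C) = { 'd', 'f', 'num' }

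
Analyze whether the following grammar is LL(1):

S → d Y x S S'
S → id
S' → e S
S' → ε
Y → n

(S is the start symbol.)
A grammar is LL(1) if for each non-terminal N with multiple productions, the predict sets of those productions are pairwise disjoint, where PREDICT(N → α) = (FIRST(α) \ {ε}) ∪ (FOLLOW(N) if α ⇒* ε).

Relevant sets:
  FOLLOW(S') = { $, 'e' }

For S:
  PREDICT(S → d Y x S S') = { 'd' }
  PREDICT(S → id) = { 'id' }
For S':
  PREDICT(S' → e S) = { 'e' }
  PREDICT(S' → ε) = { $, 'e' }
Y has a single production, so nothing to check there.

Conflict found: Predict set conflict for S': { 'e' }
The grammar is NOT LL(1).

Answer: No. Predict set conflict for S': { 'e' }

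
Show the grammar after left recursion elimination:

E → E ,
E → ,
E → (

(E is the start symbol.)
E is directly left-recursive. The standard transformation for
  A → A α₁ | ... | A α_m | β₁ | ... | β_n
is
  A  → β₁ A' | ... | β_n A'
  A' → α₁ A' | ... | α_m A' | ε

E → , becomes E → , E'
E → ( becomes E → ( E'
E → E , becomes E' → , E'
Add E' → ε

Resulting grammar:
E → , E'
E → ( E'
E' → , E'
E' → ε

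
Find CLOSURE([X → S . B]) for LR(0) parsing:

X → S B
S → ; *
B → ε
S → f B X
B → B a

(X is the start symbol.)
To compute CLOSURE, for each item [A → α.Bβ] where B is a non-terminal, add [B → .γ] for all productions B → γ; repeat for the newly added items until nothing changes.

Start with: [X → S . B]
  [X → S . B] has the dot before B: add [B → .], [B → . B a]
No further items can be added.

CLOSURE = { [B → . B a], [B → .], [X → S . B] }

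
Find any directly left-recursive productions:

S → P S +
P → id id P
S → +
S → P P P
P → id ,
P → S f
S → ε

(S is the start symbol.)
No direct left recursion

Direct left recursion occurs when N → N α for some non-terminal N (the right-hand side begins with the left-hand side itself).

S → P S +: starts with P
P → id id P: starts with id
S → +: starts with '+'
S → P P P: starts with P
P → id ,: starts with id
P → S f: starts with S
S → ε: starts with ε

No direct left recursion found.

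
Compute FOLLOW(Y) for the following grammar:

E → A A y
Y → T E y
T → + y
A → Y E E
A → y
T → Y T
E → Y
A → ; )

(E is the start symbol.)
{ $, '+', ';', 'y' }

To compute FOLLOW(Y), find every occurrence of Y on a right-hand side N → α Y β: add FIRST(β) \ {ε}, and if β is empty or nullable also add FOLLOW(N). Iterate to a fixed point.

In A → Y E E: Y is followed by E E, add FIRST(E E) \ {ε} = { '+', ';', 'y' }
In T → Y T: Y is followed by T, add FIRST(T) \ {ε} = { '+' }
In E → Y: Y is at the end, add FOLLOW(E)

The FOLLOW sets referred to above (computed the same way, to a fixed point):
  FOLLOW(E) = { $, '+', ';', 'y' }

Taking the union: FOLLOW(Y) = { $, '+', ';', 'y' }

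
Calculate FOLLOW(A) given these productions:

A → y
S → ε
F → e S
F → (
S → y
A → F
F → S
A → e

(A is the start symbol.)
{ $ }

A is the start symbol, so $ ∈ FOLLOW(A).
A does not occur on any right-hand side.

Taking the union: FOLLOW(A) = { $ }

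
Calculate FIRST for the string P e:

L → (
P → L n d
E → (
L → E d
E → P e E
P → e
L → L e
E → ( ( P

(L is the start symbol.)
{ '(', 'e' }

FIRST sets of the non-terminals involved (from the grammar, by fixed-point iteration):
  FIRST(P) = { '(', 'e' }

To compute FIRST(P e), process the symbols left to right:
Symbol P is a non-terminal. Add FIRST(P) \ {ε} = { '(', 'e' }
P is not nullable (ε ∉ FIRST(P)), so stop here.
FIRST(P e) = { '(', 'e' }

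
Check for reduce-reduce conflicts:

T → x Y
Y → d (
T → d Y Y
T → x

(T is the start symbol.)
A reduce-reduce conflict occurs when an LR(0) state has two complete items [A → α .] and [B → β .] — both call for a reduction, and with no lookahead the parser cannot choose between them.

Augment with T' → T and build the canonical LR(0) collection (I0 = CLOSURE({[T' → . T]}), then GOTO on every symbol after a dot until no new states appear). It has 9 states:
  I0: { [T → . d Y Y], [T → . x Y], [T → . x], [T' → . T] }  — shift
  I1: { [T' → T .] }  — accept
  I2: { [T → d . Y Y], [Y → . d (] }  — shift
  I3: { [T → x . Y], [T → x .], [Y → . d (] }  — shift, reduce
  I4: { [T → x Y .] }  — reduce
  I5: { [Y → d . (] }  — shift
  I6: { [Y → d ( .] }  — reduce
  I7: { [T → d Y . Y], [Y → . d (] }  — shift
  I8: { [T → d Y Y .] }  — reduce

No state contains more than one complete item.

Answer: No reduce-reduce conflicts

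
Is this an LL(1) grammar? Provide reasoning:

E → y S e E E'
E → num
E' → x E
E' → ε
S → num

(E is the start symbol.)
Relevant sets:
  FOLLOW(E') = { $, 'x' }

For E:
  PREDICT(E → y S e E E') = { 'y' }
  PREDICT(E → num) = { 'num' }
For E':
  PREDICT(E' → x E) = { 'x' }
  PREDICT(E' → ε) = { $, 'x' }
S has a single production, so nothing to check there.

Conflict found: Predict set conflict for E': { 'x' }
The grammar is NOT LL(1).

Answer: No. Predict set conflict for E': { 'x' }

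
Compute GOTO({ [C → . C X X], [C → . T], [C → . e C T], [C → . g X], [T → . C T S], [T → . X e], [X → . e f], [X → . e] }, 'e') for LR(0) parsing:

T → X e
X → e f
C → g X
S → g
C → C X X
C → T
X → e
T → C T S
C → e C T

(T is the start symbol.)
{ [C → . C X X], [C → . T], [C → . e C T], [C → . g X], [C → e . C T], [T → . C T S], [T → . X e], [X → . e f], [X → . e], [X → e . f], [X → e .] }

GOTO(I, 'e') = CLOSURE({ [A → αX.β] : [A → α.Xβ] ∈ I, X = 'e' })

Items with dot before 'e', with the dot advanced:
  [C → . e C T] → [C → e . C T]
  [X → . e] → [X → e .]
  [X → . e f] → [X → e . f]
Closure of the advanced items:
  [C → e . C T] has the dot before C: add [C → . g X], [C → . C X X], [C → . T], [C → . e C T]
  [C → . T] has the dot before T: add [T → . X e], [T → . C T S]
  [T → . X e] has the dot before X: add [X → . e f], [X → . e]

GOTO = { [C → . C X X], [C → . T], [C → . e C T], [C → . g X], [C → e . C T], [T → . C T S], [T → . X e], [X → . e f], [X → . e], [X → e . f], [X → e .] }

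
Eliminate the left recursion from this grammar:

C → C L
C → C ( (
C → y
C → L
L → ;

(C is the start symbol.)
C → y C'
C → L C'
C' → L C'
C' → ( ( C'
C' → ε
L → ;

C is directly left-recursive. The standard transformation for
  A → A α₁ | ... | A α_m | β₁ | ... | β_n
is
  A  → β₁ A' | ... | β_n A'
  A' → α₁ A' | ... | α_m A' | ε

C → y becomes C → y C'
C → L becomes C → L C'
C → C L becomes C' → L C'
C → C ( ( becomes C' → ( ( C'
Add C' → ε

Productions for other non-terminals are unchanged:
  L → ;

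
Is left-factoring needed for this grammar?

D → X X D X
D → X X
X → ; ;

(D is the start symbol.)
Yes, D has productions with common prefix 'X X'

Left-factoring is needed when two productions for the same non-terminal
share a common prefix on the right-hand side.

Productions for D:
  D → X X D X
  D → X X

Found common prefix 'X X' in productions for D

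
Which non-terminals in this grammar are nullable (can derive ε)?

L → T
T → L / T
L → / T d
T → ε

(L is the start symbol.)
{ 'L', 'T' }

A non-terminal is nullable if it can derive ε (the empty string): either it has an ε-production, or it has a production whose right-hand side consists entirely of nullable non-terminals.

ε-productions: T → ε
So T is immediately nullable.
L → T: every symbol on the right is nullable, so L is nullable too.
Every non-terminal is now nullable.
Nullable = { 'L', 'T' }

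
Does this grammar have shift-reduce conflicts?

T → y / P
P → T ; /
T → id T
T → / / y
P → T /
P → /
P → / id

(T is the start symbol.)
Augment with T' → T and build the canonical LR(0) collection (I0 = CLOSURE({[T' → . T]}), then GOTO on every symbol after a dot until no new states appear). It has 16 states:
  I0: { [T → . / / y], [T → . id T], [T → . y / P], [T' → . T] }  — shift
  I1: { [T → / . / y] }  — shift
  I2: { [T' → T .] }  — accept
  I3: { [T → . / / y], [T → . id T], [T → . y / P], [T → id . T] }  — shift
  I4: { [T → y . / P] }  — shift
  I5: { [P → . / id], [P → . /], [P → . T /], [P → . T ; /], [T → . / / y], [T → . id T], [T → . y / P], [T → y / . P] }  — shift
  I6: { [P → / . id], [P → / .], [T → / . / y] }  — shift, reduce
  I7: { [T → y / P .] }  — reduce
  I8: { [P → T . /], [P → T . ; /] }  — shift
  I9: { [P → T / .] }  — reduce
  I10: { [P → T ; . /] }  — shift
  I11: { [P → T ; / .] }  — reduce
  I12: { [T → / / . y] }  — shift
  I13: { [P → / id .] }  — reduce
  I14: { [T → / / y .] }  — reduce
  I15: { [T → id T .] }  — reduce

I6 contains reduce item [P → / .] and shift items [P → / . id], [T → / . / y] — shift-reduce conflict.

Answer: Yes — I6: [P → / .] vs [P → / . id]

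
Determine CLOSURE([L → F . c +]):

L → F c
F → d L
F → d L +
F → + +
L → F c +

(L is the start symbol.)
To compute CLOSURE, for each item [A → α.Bβ] where B is a non-terminal, add [B → .γ] for all productions B → γ; repeat for the newly added items until nothing changes.

Start with: [L → F . c +]
The dot precedes the terminal c, so nothing is added.

CLOSURE = { [L → F . c +] }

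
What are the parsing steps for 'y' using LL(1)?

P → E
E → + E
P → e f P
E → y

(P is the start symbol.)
Stack is shown with the top on the left.

Stack  Input  Action
--------------------
P $    y $    output P → E
E $    y $    output E → y
y $    y $    match 'y'
$      $      accept

The string is accepted.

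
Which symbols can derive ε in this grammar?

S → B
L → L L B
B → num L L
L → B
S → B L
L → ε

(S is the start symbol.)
ε-productions: L → ε
So L is immediately nullable.
No further non-terminal can be added: every production for the remaining non-terminals contains a terminal or a non-nullable non-terminal.
Nullable = { 'L' }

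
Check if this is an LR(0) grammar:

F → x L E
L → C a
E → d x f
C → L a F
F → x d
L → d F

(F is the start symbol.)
No. Shift-reduce conflict between [F → x d .] and [F → . x L E]

Augment with F' → F and build the canonical LR(0) collection (I0 = CLOSURE({[F' → . F]}), then GOTO on every symbol after a dot until no new states appear). It has 14 states:
  I0: { [F → . x L E], [F → . x d], [F' → . F] }  — shift
  I1: { [F' → F .] }  — accept
  I2: { [C → . L a F], [F → x . L E], [F → x . d], [L → . C a], [L → . d F] }  — shift
  I3: { [L → C . a] }  — shift
  I4: { [C → L . a F], [E → . d x f], [F → x L . E] }  — shift
  I5: { [F → . x L E], [F → . x d], [F → x d .], [L → d . F] }  — shift, reduce
  I6: { [L → d F .] }  — reduce
  I7: { [F → x L E .] }  — reduce
  I8: { [C → L a . F], [F → . x L E], [F → . x d] }  — shift
  I9: { [E → d . x f] }  — shift
  I10: { [E → d x . f] }  — shift
  I11: { [E → d x f .] }  — reduce
  I12: { [C → L a F .] }  — reduce
  I13: { [L → C a .] }  — reduce

Conflict in state I5:
  Shift-reduce conflict between [F → x d .] and [F → . x L E]
So the grammar is NOT LR(0).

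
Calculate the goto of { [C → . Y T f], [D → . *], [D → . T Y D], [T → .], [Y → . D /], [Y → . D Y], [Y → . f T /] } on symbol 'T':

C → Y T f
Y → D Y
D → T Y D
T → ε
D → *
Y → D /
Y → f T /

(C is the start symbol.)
{ [D → . *], [D → . T Y D], [D → T . Y D], [T → .], [Y → . D /], [Y → . D Y], [Y → . f T /] }

GOTO(I, 'T') = CLOSURE({ [A → αX.β] : [A → α.Xβ] ∈ I, X = 'T' })

Items with dot before 'T', with the dot advanced:
  [D → . T Y D] → [D → T . Y D]
Closure of the advanced items:
  [D → T . Y D] has the dot before Y: add [Y → . D Y], [Y → . D /], [Y → . f T /]
  [Y → . D Y] has the dot before D: add [D → . T Y D], [D → . *]
  [D → . T Y D] has the dot before T: add [T → .]

GOTO = { [D → . *], [D → . T Y D], [D → T . Y D], [T → .], [Y → . D /], [Y → . D Y], [Y → . f T /] }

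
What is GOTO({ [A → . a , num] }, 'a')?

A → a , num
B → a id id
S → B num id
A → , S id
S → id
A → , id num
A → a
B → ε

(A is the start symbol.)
{ [A → a . , num] }

GOTO(I, 'a') = CLOSURE({ [A → αX.β] : [A → α.Xβ] ∈ I, X = 'a' })

Items with dot before 'a', with the dot advanced:
  [A → . a , num] → [A → a . , num]
Closure adds nothing (no advanced item has the dot before a non-terminal).

GOTO = { [A → a . , num] }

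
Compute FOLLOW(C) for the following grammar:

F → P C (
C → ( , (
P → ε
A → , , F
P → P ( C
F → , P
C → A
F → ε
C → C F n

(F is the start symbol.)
To compute FOLLOW(C), find every occurrence of C on a right-hand side N → α C β: add FIRST(β) \ {ε}, and if β is empty or nullable also add FOLLOW(N). Iterate to a fixed point.

In F → P C (: C is followed by '(', add FIRST('(') \ {ε} = { '(' }
In P → P ( C: C is at the end, add FOLLOW(P)
In C → C F n: C is followed by F n, add FIRST(F n) \ {ε} = { '(', ',', 'n' }

The FOLLOW sets referred to above (computed the same way, to a fixed point):
  FOLLOW(P) = { $, '(', ',', 'n' }

Taking the union: FOLLOW(C) = { $, '(', ',', 'n' }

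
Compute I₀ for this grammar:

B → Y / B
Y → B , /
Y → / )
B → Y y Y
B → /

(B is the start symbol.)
First, augment the grammar with B' → B
I₀ = CLOSURE({ [B' → . B] }):
  [B' → . B] has the dot before B: add [B → . Y / B], [B → . Y y Y], [B → . /]
  [B → . Y / B] has the dot before Y: add [Y → . B , /], [Y → . / )]
No further items can be added.

I₀ = { [B → . /], [B → . Y / B], [B → . Y y Y], [B' → . B], [Y → . / )], [Y → . B , /] }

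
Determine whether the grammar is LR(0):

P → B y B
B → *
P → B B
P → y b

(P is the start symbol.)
Augment with P' → P and build the canonical LR(0) collection (I0 = CLOSURE({[P' → . P]}), then GOTO on every symbol after a dot until no new states appear). It has 9 states:
  I0: { [B → . *], [P → . B B], [P → . B y B], [P → . y b], [P' → . P] }  — shift
  I1: { [B → * .] }  — reduce
  I2: { [B → . *], [P → B . B], [P → B . y B] }  — shift
  I3: { [P' → P .] }  — accept
  I4: { [P → y . b] }  — shift
  I5: { [P → y b .] }  — reduce
  I6: { [P → B B .] }  — reduce
  I7: { [B → . *], [P → B y . B] }  — shift
  I8: { [P → B y B .] }  — reduce

Every state is either a pure shift/goto state or contains exactly one complete item and nothing to shift — no conflicts. The grammar is LR(0).

Answer: Yes, the grammar is LR(0)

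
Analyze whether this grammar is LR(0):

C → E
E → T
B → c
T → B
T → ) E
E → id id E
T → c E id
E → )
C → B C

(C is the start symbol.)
No. Shift-reduce conflict between [E → ) .] and [B → . c]

A grammar is LR(0) if no state in the canonical LR(0) collection has:
  - both a shift item (dot before a terminal) and a complete item (shift-reduce conflict), or
  - two or more complete items (reduce-reduce conflict; the accept item [C' → C .] counts as a complete item here).

Augment with C' → C and build the canonical LR(0) collection (I0 = CLOSURE({[C' → . C]}), then GOTO on every symbol after a dot until no new states appear). It has 15 states:
  I0: { [B → . c], [C → . B C], [C → . E], [C' → . C], [E → . )], [E → . T], [E → . id id E], [T → . ) E], [T → . B], [T → . c E id] }  — shift
  I1: { [B → . c], [E → ) .], [E → . )], [E → . T], [E → . id id E], [T → ) . E], [T → . ) E], [T → . B], [T → . c E id] }  — shift, reduce
  I2: { [B → . c], [C → . B C], [C → . E], [C → B . C], [E → . )], [E → . T], [E → . id id E], [T → . ) E], [T → . B], [T → . c E id], [T → B .] }  — shift, reduce
  I3: { [C' → C .] }  — accept
  I4: { [C → E .] }  — reduce
  I5: { [E → T .] }  — reduce
  I6: { [B → . c], [B → c .], [E → . )], [E → . T], [E → . id id E], [T → . ) E], [T → . B], [T → . c E id], [T → c . E id] }  — shift, reduce
  I7: { [E → id . id E] }  — shift
  I8: { [B → . c], [E → . )], [E → . T], [E → . id id E], [E → id id . E], [T → . ) E], [T → . B], [T → . c E id] }  — shift
  I9: { [T → B .] }  — reduce
  I10: { [E → id id E .] }  — reduce
  I11: { [T → c E . id] }  — shift
  I12: { [T → c E id .] }  — reduce
  I13: { [C → B C .] }  — reduce
  I14: { [T → ) E .] }  — reduce

Conflict in state I1:
  Shift-reduce conflict between [E → ) .] and [B → . c]
So the grammar is NOT LR(0).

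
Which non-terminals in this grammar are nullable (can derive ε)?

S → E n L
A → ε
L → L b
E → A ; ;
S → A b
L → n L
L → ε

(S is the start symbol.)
A non-terminal is nullable if it can derive ε (the empty string): either it has an ε-production, or it has a production whose right-hand side consists entirely of nullable non-terminals.

ε-productions: A → ε, L → ε
So A, L are immediately nullable.
No further non-terminal can be added: every production for the remaining non-terminals contains a terminal or a non-nullable non-terminal.
Nullable = { 'A', 'L' }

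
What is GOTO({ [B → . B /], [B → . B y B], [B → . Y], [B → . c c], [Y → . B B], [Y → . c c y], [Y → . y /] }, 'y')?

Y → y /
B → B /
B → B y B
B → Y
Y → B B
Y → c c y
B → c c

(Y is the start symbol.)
GOTO(I, 'y') = CLOSURE({ [A → αX.β] : [A → α.Xβ] ∈ I, X = 'y' })

Items with dot before 'y', with the dot advanced:
  [Y → . y /] → [Y → y . /]
Closure adds nothing (no advanced item has the dot before a non-terminal).

GOTO = { [Y → y . /] }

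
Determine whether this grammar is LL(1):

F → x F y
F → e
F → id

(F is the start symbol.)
A grammar is LL(1) if for each non-terminal N with multiple productions, the predict sets of those productions are pairwise disjoint, where PREDICT(N → α) = (FIRST(α) \ {ε}) ∪ (FOLLOW(N) if α ⇒* ε).

For F:
  PREDICT(F → x F y) = { 'x' }
  PREDICT(F → e) = { 'e' }
  PREDICT(F → id) = { 'id' }

All predict sets are disjoint. The grammar IS LL(1).

Answer: Yes, the grammar is LL(1).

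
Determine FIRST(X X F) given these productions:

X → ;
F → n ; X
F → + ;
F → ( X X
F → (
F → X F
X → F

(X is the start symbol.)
{ '(', '+', ';', 'n' }

FIRST sets of the non-terminals involved (from the grammar, by fixed-point iteration):
  FIRST(X) = { '(', '+', ';', 'n' }

To compute FIRST(X X F), process the symbols left to right:
Symbol X is a non-terminal. Add FIRST(X) \ {ε} = { '(', '+', ';', 'n' }
X is not nullable (ε ∉ FIRST(X)), so stop here.
FIRST(X X F) = { '(', '+', ';', 'n' }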